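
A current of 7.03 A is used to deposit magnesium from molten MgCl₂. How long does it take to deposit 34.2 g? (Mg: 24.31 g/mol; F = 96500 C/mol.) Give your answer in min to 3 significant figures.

644 min

n(Mg) = 34.2 / 24.31 = 1.407 mol
Mg²⁺ + 2e⁻ → Mg, so n(e⁻) = 2 × 1.407 = 2.814 mol
Q = 2.814 × 96500 = 2.716×10^5 C
t = Q / I = 2.716×10^5 / 7.03 = 38630 s = 644 min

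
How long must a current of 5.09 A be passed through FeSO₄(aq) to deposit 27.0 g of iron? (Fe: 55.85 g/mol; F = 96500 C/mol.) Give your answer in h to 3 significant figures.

n(Fe) = 27.0 / 55.85 = 0.4834 mol
Fe²⁺ + 2e⁻ → Fe, so n(e⁻) = 2 × 0.4834 = 0.9668 mol
Q = 0.9668 × 96500 = 93300 C
t = Q / I = 93300 / 5.09 = 18330 s = 5.09 h

5.09 h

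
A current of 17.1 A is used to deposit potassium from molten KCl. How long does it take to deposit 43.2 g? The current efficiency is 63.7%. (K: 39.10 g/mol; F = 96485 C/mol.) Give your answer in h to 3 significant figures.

n(K) = 43.2 / 39.10 = 1.105 mol
K⁺ + e⁻ → K, so n(e⁻) = 1.105 mol
Q = 1.105 × 96485 / 0.637 = 1.674×10^5 C
t = Q / I = 1.674×10^5 / 17.1 = 9789 s = 2.72 h

2.72 h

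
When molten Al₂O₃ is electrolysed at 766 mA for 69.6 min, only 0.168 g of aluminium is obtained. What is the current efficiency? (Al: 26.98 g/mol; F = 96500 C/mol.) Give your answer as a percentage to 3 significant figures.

56.4%

Q = 0.766 × 4176 = 3199 C
n(e⁻) = 3199 / 96500 = 0.03315 mol
Al³⁺ + 3e⁻ → Al, so theoretical n(Al) = 0.01105 mol → 0.2981 g
Efficiency = 0.168 / 0.2981 = 0.5636 = 56.4%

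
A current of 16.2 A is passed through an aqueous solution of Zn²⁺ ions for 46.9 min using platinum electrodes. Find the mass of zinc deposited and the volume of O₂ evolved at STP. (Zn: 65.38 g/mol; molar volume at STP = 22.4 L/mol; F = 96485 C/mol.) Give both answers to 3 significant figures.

Q = 16.2 × 2814 = 45590 C; n(e⁻) = 45590 / 96485 = 0.4725 mol
Cathode: Zn²⁺ + 2e⁻ → Zn → n(Zn) = 0.4725/2 = 0.2363 mol → 15.4 g
Anode: 2H₂O → O₂ + 4H⁺ + 4e⁻ → n(O₂) = 0.4725/4 = 0.1181 mol → 2.65 L

15.4 g Zn; 2.65 L O₂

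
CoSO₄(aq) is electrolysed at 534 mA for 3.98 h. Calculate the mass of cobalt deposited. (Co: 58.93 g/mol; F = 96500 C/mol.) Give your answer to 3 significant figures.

2.34 g

Charge passed = 0.534 × 14328 = 7651 C
n(e⁻) = 7651 / 96500 = 0.07928 mol
Co²⁺ + 2e⁻ → Co, so n(Co) = 0.07928 / 2 = 0.03964 mol
m = 0.03964 × 58.93 = 2.34 g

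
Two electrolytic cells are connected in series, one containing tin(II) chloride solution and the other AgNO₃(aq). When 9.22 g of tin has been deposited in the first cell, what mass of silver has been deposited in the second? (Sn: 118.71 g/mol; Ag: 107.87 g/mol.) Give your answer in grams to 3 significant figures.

n(Sn) = 9.22 / 118.71 = 0.07767 mol
Sn²⁺ + 2e⁻ → Sn, so n(e⁻) = 2 × 0.07767 = 0.1553 mol
In series, the same 0.1553 mol of electrons flows through the second cell.
Ag⁺ + e⁻ → Ag, so n(Ag) = 0.1553 mol
m(Ag) = 0.1553 × 107.87 = 16.8 g

16.8 g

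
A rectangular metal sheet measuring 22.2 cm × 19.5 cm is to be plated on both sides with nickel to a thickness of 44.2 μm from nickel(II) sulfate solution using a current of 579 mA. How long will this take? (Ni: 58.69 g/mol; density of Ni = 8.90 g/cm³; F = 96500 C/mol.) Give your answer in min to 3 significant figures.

3220 min

Plated area = 2 × 22.2 × 19.5 = 865.8 cm²
Volume = 865.8 × 44.2×10⁻⁴ cm = 3.827 cm³
m(Ni) = 3.827 × 8.90 = 34.06 g
n(Ni) = 34.06 / 58.69 = 0.5803 mol; n(e⁻) = 2 × 0.5803 = 1.161 mol
Q = 1.161 × 96500 = 1.120×10^5 C
t = 1.120×10^5 / 0.579 = 1.934×10^5 s = 3220 min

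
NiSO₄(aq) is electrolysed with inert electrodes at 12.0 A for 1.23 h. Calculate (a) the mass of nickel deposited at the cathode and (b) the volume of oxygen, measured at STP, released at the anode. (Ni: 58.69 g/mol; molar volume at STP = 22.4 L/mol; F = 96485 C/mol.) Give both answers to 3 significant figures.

Q = 12.0 × 4428 = 53140 C; n(e⁻) = 53140 / 96485 = 0.5508 mol
Cathode: Ni²⁺ + 2e⁻ → Ni → n(Ni) = 0.5508/2 = 0.2754 mol → 16.2 g
Anode: 2H₂O → O₂ + 4H⁺ + 4e⁻ → n(O₂) = 0.5508/4 = 0.1377 mol → 3.08 L

16.2 g Ni; 3.08 L O₂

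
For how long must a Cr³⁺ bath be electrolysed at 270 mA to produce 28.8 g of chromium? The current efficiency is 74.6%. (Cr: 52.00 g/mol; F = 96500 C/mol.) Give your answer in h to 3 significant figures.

221 h

n(Cr) = 28.8 / 52.00 = 0.5538 mol
Cr³⁺ + 3e⁻ → Cr, so n(e⁻) = 3 × 0.5538 = 1.661 mol
Q = 1.661 × 96500 / 0.746 = 2.149×10^5 C
t = Q / I = 2.149×10^5 / 0.270 = 7.959×10^5 s = 221 h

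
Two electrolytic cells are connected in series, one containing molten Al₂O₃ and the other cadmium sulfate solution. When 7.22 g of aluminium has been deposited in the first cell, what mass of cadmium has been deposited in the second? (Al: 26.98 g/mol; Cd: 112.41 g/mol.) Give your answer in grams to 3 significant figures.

45.1 g

n(Al) = 7.22 / 26.98 = 0.2676 mol
Al³⁺ + 3e⁻ → Al, so n(e⁻) = 3 × 0.2676 = 0.8028 mol
Same current for the same time ⇒ same n(e⁻) = 0.8028 mol in both cells.
Cd²⁺ + 2e⁻ → Cd, so n(Cd) = 0.8028 / 2 = 0.4014 mol
m(Cd) = 0.4014 × 112.41 = 45.1 g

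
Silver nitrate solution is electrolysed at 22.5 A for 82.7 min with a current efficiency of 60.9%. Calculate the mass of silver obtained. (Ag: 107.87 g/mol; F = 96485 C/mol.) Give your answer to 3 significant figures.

76.0 g

Q = 22.5 × 4962 = 1.116×10^5 C
n(e⁻) = 1.116×10^5 / 96485 = 1.157 mol
Ag⁺ + e⁻ → Ag, so theoretical m(Ag) = 1.157 × 107.87 = 124.8 g
Actual mass = 60.9% × 124.8 = 76.0 g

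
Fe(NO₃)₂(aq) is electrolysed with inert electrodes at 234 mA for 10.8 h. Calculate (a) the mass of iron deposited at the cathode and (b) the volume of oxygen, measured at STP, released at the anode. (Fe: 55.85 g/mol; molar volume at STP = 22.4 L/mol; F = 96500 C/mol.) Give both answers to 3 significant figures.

2.63 g Fe; 0.528 L O₂

Q = 0.234 × 38880 = 9098 C; n(e⁻) = 9098 / 96500 = 0.09428 mol
Cathode: Fe²⁺ + 2e⁻ → Fe → n(Fe) = 0.09428/2 = 0.04714 mol → 2.63 g
Anode: 2H₂O → O₂ + 4H⁺ + 4e⁻ → n(O₂) = 0.09428/4 = 0.02357 mol → 0.528 L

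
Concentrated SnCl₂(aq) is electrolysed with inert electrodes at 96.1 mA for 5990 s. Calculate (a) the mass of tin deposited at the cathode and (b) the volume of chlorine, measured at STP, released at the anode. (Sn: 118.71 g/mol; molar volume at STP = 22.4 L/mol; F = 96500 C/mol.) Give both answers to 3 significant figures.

0.354 g Sn; 0.0668 L Cl₂

Q = 0.0961 × 5990 = 575.6 C; n(e⁻) = 575.6 / 96500 = 0.005965 mol
Cathode: Sn²⁺ + 2e⁻ → Sn → n(Sn) = 0.005965/2 = 0.002983 mol → 0.354 g
Anode: 2Cl⁻ → Cl₂ + 2e⁻ → n(Cl₂) = 0.005965/2 = 0.002983 mol → 0.0668 L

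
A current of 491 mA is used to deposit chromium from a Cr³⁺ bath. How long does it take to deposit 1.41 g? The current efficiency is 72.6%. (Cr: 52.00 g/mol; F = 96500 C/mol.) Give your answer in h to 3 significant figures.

n(Cr) = 1.41 / 52.00 = 0.02712 mol
Cr³⁺ + 3e⁻ → Cr, so n(e⁻) = 3 × 0.02712 = 0.08136 mol
Q = 0.08136 × 96500 / 0.726 = 10810 C
t = Q / I = 10810 / 0.491 = 22020 s = 6.12 h

6.12 h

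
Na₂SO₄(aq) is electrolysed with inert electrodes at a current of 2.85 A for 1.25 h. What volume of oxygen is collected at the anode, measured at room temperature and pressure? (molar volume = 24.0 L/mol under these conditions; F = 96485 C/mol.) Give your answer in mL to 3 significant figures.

798 mL

Q = It = 2.85 × 4500 = 12830 C
n(e⁻) = 12830 / 96485 = 0.1330 mol
2H₂O → O₂ + 4H⁺ + 4e⁻, so n(O₂) = 0.1330 / 4 = 0.03325 mol
V = 0.03325 × 24.0 = 0.7980 L
= 798 mL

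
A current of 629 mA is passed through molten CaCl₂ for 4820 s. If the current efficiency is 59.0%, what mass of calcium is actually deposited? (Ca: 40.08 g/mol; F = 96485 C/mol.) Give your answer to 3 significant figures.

Q = 0.629 × 4820 = 3032 C
n(e⁻) = 3032 / 96485 = 0.03142 mol
Ca²⁺ + 2e⁻ → Ca, so theoretical m(Ca) = 0.01571 × 40.08 = 0.6297 g
Actual mass = 59.0% × 0.6297 = 0.372 g

0.372 g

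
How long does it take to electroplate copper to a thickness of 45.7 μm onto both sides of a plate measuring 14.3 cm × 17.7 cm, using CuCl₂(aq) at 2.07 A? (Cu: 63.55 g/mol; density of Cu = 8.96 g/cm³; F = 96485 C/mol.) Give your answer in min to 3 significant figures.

507 min

Plated area = 2 × 14.3 × 17.7 = 506.2 cm²
Volume = 506.2 × 45.7×10⁻⁴ cm = 2.313 cm³
m(Cu) = 2.313 × 8.96 = 20.72 g
n(Cu) = 20.72 / 63.55 = 0.3260 mol; n(e⁻) = 2 × 0.3260 = 0.6520 mol
Q = 0.6520 × 96485 = 62910 C
t = 62910 / 2.07 = 30390 s = 507 min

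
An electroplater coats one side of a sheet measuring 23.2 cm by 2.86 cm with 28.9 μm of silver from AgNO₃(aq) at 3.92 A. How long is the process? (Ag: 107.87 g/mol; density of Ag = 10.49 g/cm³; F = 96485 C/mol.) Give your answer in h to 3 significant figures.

Plated area = 23.2 × 2.86 = 66.35 cm²
Volume = 66.35 × 28.9×10⁻⁴ cm = 0.1918 cm³
m(Ag) = 0.1918 × 10.49 = 2.012 g
n(Ag) = 2.012 / 107.87 = 0.01865 mol; n(e⁻) = 0.01865 mol
Q = 0.01865 × 96485 = 1799 C
t = 1799 / 3.92 = 458.9 s = 0.127 h

0.127 h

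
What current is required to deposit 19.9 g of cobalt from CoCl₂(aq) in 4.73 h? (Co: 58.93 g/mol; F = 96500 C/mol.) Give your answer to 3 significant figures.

3.83 A

n(Co) = 19.9 / 58.93 = 0.3377 mol
Co²⁺ + 2e⁻ → Co, so n(e⁻) = 2 × 0.3377 = 0.6754 mol
Q = 0.6754 × 96500 = 65180 C
I = Q / t = 65180 / 17028 s = 3.83 A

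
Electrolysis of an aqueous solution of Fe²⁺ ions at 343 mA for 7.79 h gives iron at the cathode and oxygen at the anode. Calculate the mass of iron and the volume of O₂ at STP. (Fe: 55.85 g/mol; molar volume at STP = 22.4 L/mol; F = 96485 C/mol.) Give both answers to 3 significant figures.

Q = 0.343 × 28044 = 9619 C; n(e⁻) = 9619 / 96485 = 0.09969 mol
Cathode: Fe²⁺ + 2e⁻ → Fe → n(Fe) = 0.09969/2 = 0.04985 mol → 2.78 g
Anode: 2H₂O → O₂ + 4H⁺ + 4e⁻ → n(O₂) = 0.09969/4 = 0.02492 mol → 0.558 L

2.78 g Fe; 0.558 L O₂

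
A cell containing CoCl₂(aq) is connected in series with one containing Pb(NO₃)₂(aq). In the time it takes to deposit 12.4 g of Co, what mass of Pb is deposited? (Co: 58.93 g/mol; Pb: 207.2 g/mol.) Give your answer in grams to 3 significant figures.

n(Co) = 12.4 / 58.93 = 0.2104 mol
Co²⁺ + 2e⁻ → Co, so n(e⁻) = 2 × 0.2104 = 0.4208 mol
Same current for the same time ⇒ same n(e⁻) = 0.4208 mol in both cells.
Pb²⁺ + 2e⁻ → Pb, so n(Pb) = 0.4208 / 2 = 0.2104 mol
m(Pb) = 0.2104 × 207.2 = 43.6 g

43.6 g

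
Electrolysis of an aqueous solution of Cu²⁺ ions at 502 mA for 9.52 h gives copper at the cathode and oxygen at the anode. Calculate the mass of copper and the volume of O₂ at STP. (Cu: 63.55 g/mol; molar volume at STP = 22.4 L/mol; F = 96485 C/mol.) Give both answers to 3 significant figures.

5.67 g Cu; 0.999 L O₂

Q = 0.502 × 34272 = 17200 C; n(e⁻) = 17200 / 96485 = 0.1783 mol
Cathode: Cu²⁺ + 2e⁻ → Cu → n(Cu) = 0.1783/2 = 0.08915 mol → 5.67 g
Anode: 2H₂O → O₂ + 4H⁺ + 4e⁻ → n(O₂) = 0.1783/4 = 0.04458 mol → 0.999 L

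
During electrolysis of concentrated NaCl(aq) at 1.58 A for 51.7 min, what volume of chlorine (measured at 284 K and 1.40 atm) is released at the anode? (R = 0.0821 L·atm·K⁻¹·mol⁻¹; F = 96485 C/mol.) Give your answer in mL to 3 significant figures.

423 mL

Charge passed = 1.58 × 3102 = 4901 C
Moles of electrons = 4901 / 96485 = 0.05080 mol
2Cl⁻ → Cl₂ + 2e⁻, so n(Cl₂) = 0.05080 / 2 = 0.02540 mol
V = nRT/P = 0.02540 × 0.0821 × 284 / 1.40 = 0.4230 L
= 423 mL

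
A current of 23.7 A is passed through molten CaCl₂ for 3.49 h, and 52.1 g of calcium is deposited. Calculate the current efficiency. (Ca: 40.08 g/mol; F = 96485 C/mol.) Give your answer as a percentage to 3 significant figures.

Q = 23.7 × 12564 = 2.978×10^5 C
n(e⁻) = 2.978×10^5 / 96485 = 3.086 mol
Ca²⁺ + 2e⁻ → Ca, so theoretical n(Ca) = 1.543 mol → 61.84 g
Efficiency = 52.1 / 61.84 = 0.8425 = 84.2%

84.2%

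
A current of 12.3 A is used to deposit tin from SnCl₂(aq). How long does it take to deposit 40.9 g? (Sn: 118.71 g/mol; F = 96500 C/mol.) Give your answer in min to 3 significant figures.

n(Sn) = 40.9 / 118.71 = 0.3445 mol
Sn²⁺ + 2e⁻ → Sn, so n(e⁻) = 2 × 0.3445 = 0.6890 mol
Q = 0.6890 × 96500 = 66490 C
t = Q / I = 66490 / 12.3 = 5406 s = 90.1 min

90.1 min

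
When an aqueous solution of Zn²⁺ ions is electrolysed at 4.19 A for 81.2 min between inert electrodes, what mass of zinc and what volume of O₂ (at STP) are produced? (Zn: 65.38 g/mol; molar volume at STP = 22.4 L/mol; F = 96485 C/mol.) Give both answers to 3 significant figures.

Q = 4.19 × 4872 = 20410 C; n(e⁻) = 20410 / 96485 = 0.2115 mol
Cathode: Zn²⁺ + 2e⁻ → Zn → n(Zn) = 0.2115/2 = 0.1058 mol → 6.92 g
Anode: 2H₂O → O₂ + 4H⁺ + 4e⁻ → n(O₂) = 0.2115/4 = 0.05288 mol → 1.18 L

6.92 g Zn; 1.18 L O₂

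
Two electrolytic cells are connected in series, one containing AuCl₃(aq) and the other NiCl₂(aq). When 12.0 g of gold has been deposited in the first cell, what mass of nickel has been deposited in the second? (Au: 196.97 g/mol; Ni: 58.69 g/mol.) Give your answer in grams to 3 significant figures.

5.36 g

n(Au) = 12.0 / 196.97 = 0.06092 mol
Au³⁺ + 3e⁻ → Au, so n(e⁻) = 3 × 0.06092 = 0.1828 mol
The cells are in series, so the same charge (and hence the same n(e⁻) = 0.1828 mol) passes through both.
Ni²⁺ + 2e⁻ → Ni, so n(Ni) = 0.1828 / 2 = 0.09140 mol
m(Ni) = 0.09140 × 58.69 = 5.36 g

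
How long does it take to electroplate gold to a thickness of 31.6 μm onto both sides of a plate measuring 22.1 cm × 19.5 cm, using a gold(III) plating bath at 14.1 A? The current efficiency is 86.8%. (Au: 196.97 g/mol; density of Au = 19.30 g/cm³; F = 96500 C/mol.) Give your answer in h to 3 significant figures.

Plated area = 2 × 22.1 × 19.5 = 861.9 cm²
Volume = 861.9 × 31.6×10⁻⁴ cm = 2.724 cm³
m(Au) = 2.724 × 19.30 = 52.57 g
n(Au) = 52.57 / 196.97 = 0.2669 mol; n(e⁻) = 3 × 0.2669 = 0.8007 mol
Q = 0.8007 × 96500 / 0.868 = 89020 C
t = 89020 / 14.1 = 6313 s = 1.75 h

1.75 h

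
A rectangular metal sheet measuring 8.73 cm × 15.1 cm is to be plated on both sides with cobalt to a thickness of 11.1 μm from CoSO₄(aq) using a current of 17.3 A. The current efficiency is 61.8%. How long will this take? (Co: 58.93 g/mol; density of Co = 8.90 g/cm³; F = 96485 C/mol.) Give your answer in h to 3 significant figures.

Plated area = 2 × 8.73 × 15.1 = 263.6 cm²
Volume = 263.6 × 11.1×10⁻⁴ cm = 0.2926 cm³
m(Co) = 0.2926 × 8.90 = 2.604 g
n(Co) = 2.604 / 58.93 = 0.04419 mol; n(e⁻) = 2 × 0.04419 = 0.08838 mol
Q = 0.08838 × 96485 / 0.618 = 13800 C
t = 13800 / 17.3 = 797.7 s = 0.222 h

0.222 h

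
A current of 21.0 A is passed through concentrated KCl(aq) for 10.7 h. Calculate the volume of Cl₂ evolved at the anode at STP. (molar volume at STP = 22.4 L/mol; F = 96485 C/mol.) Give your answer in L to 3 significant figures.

93.9 L

Charge passed = 21.0 × 38520 = 8.089×10^5 C
n(e⁻) = 8.089×10^5 / 96485 = 8.384 mol
2Cl⁻ → Cl₂ + 2e⁻, so n(Cl₂) = 8.384 / 2 = 4.192 mol
V = 4.192 × 22.4 = 93.90 L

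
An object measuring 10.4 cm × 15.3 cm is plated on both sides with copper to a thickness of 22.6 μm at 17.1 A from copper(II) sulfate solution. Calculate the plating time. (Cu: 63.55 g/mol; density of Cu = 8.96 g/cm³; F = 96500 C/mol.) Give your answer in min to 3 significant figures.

Plated area = 2 × 10.4 × 15.3 = 318.2 cm²
Volume = 318.2 × 22.6×10⁻⁴ cm = 0.7191 cm³
m(Cu) = 0.7191 × 8.96 = 6.443 g
n(Cu) = 6.443 / 63.55 = 0.1014 mol; n(e⁻) = 2 × 0.1014 = 0.2028 mol
Q = 0.2028 × 96500 = 19570 C
t = 19570 / 17.1 = 1144 s = 19.1 min

19.1 min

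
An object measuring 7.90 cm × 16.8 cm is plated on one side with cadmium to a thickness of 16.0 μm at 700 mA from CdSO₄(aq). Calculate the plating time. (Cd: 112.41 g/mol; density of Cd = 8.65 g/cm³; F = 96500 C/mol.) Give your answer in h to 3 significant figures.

Plated area = 7.90 × 16.8 = 132.7 cm²
Volume = 132.7 × 16.0×10⁻⁴ cm = 0.2123 cm³
m(Cd) = 0.2123 × 8.65 = 1.836 g
n(Cd) = 1.836 / 112.41 = 0.01633 mol; n(e⁻) = 2 × 0.01633 = 0.03266 mol
Q = 0.03266 × 96500 = 3152 C
t = 3152 / 0.700 = 4503 s = 1.25 h

1.25 h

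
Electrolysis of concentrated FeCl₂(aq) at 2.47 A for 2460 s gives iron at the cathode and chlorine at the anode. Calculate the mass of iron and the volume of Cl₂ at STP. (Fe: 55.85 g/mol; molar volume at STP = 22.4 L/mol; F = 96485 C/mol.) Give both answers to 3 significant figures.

1.76 g Fe; 0.705 L Cl₂

Q = 2.47 × 2460 = 6076 C; n(e⁻) = 6076 / 96485 = 0.06297 mol
Cathode: Fe²⁺ + 2e⁻ → Fe → n(Fe) = 0.06297/2 = 0.03149 mol → 1.76 g
Anode: 2Cl⁻ → Cl₂ + 2e⁻ → n(Cl₂) = 0.06297/2 = 0.03149 mol → 0.705 L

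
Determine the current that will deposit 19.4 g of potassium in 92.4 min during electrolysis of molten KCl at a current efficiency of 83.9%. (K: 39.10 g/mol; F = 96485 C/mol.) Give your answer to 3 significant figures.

n(K) = 19.4 / 39.10 = 0.4962 mol
K⁺ + e⁻ → K, so n(e⁻) = 0.4962 mol
Q = 0.4962 × 96485 / 0.839 = 57060 C
I = Q / t = 57060 / 5544 s = 10.3 A

10.3 A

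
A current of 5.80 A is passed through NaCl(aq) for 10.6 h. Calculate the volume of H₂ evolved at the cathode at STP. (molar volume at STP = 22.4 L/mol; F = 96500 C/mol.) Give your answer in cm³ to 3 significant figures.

25700 cm³

Charge passed = 5.80 × 38160 = 2.213×10^5 C
Moles of electrons = 2.213×10^5 / 96500 = 2.293 mol
2H⁺ + 2e⁻ → H₂, so n(H₂) = 2.293 / 2 = 1.147 mol
V = 1.147 × 22.4 = 25.69 L
= 25700 cm³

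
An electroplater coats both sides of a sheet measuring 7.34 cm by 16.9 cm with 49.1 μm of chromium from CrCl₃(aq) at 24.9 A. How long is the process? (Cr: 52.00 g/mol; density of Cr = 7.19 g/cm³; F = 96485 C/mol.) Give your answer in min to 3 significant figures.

Plated area = 2 × 7.34 × 16.9 = 248.1 cm²
Volume = 248.1 × 49.1×10⁻⁴ cm = 1.218 cm³
m(Cr) = 1.218 × 7.19 = 8.757 g
n(Cr) = 8.757 / 52.00 = 0.1684 mol; n(e⁻) = 3 × 0.1684 = 0.5052 mol
Q = 0.5052 × 96485 = 48740 C
t = 48740 / 24.9 = 1957 s = 32.6 min

32.6 min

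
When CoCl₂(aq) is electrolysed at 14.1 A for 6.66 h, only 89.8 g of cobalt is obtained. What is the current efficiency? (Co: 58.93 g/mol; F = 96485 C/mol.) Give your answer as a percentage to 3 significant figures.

Q = 14.1 × 23976 = 3.381×10^5 C
n(e⁻) = 3.381×10^5 / 96485 = 3.504 mol
Co²⁺ + 2e⁻ → Co, so theoretical n(Co) = 1.752 mol → 103.2 g
Efficiency = 89.8 / 103.2 = 0.8702 = 87.0%

87.0%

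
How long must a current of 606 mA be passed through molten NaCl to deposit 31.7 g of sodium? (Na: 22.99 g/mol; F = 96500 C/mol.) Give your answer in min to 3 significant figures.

n(Na) = 31.7 / 22.99 = 1.379 mol
Na⁺ + e⁻ → Na, so n(e⁻) = 1.379 mol
Q = 1.379 × 96500 = 1.331×10^5 C
t = Q / I = 1.331×10^5 / 0.606 = 2.196×10^5 s = 3660 min

3660 min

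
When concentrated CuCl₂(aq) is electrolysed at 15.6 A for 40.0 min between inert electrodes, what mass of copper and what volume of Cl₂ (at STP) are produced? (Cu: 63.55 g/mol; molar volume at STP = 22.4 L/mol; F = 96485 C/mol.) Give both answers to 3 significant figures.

12.3 g Cu; 4.35 L Cl₂

Q = 15.6 × 2400 = 37440 C; n(e⁻) = 37440 / 96485 = 0.3880 mol
Cathode: Cu²⁺ + 2e⁻ → Cu → n(Cu) = 0.3880/2 = 0.1940 mol → 12.3 g
Anode: 2Cl⁻ → Cl₂ + 2e⁻ → n(Cl₂) = 0.3880/2 = 0.1940 mol → 4.35 L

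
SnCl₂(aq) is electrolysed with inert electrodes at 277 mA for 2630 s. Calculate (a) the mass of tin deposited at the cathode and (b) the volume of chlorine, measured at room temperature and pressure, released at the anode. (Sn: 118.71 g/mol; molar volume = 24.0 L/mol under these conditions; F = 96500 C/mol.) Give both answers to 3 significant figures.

Q = 0.277 × 2630 = 728.5 C; n(e⁻) = 728.5 / 96500 = 0.007549 mol
Cathode: Sn²⁺ + 2e⁻ → Sn → n(Sn) = 0.007549/2 = 0.003775 mol → 0.448 g
Anode: 2Cl⁻ → Cl₂ + 2e⁻ → n(Cl₂) = 0.007549/2 = 0.003775 mol → 0.0906 L

0.448 g Sn; 0.0906 L Cl₂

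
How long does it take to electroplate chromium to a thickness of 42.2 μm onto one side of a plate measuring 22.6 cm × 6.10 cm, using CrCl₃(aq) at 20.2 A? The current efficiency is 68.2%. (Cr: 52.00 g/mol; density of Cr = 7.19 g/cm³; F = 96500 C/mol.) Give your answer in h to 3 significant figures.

0.470 h

Plated area = 22.6 × 6.10 = 137.9 cm²
Volume = 137.9 × 42.2×10⁻⁴ cm = 0.5819 cm³
m(Cr) = 0.5819 × 7.19 = 4.184 g
n(Cr) = 4.184 / 52.00 = 0.08046 mol; n(e⁻) = 3 × 0.08046 = 0.2414 mol
Q = 0.2414 × 96500 / 0.682 = 34160 C
t = 34160 / 20.2 = 1691 s = 0.470 h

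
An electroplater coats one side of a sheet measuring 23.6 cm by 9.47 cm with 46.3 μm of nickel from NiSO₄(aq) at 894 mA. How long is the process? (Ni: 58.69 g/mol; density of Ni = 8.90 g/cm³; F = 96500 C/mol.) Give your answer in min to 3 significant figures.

Plated area = 23.6 × 9.47 = 223.5 cm²
Volume = 223.5 × 46.3×10⁻⁴ cm = 1.035 cm³
m(Ni) = 1.035 × 8.90 = 9.212 g
n(Ni) = 9.212 / 58.69 = 0.1570 mol; n(e⁻) = 2 × 0.1570 = 0.3140 mol
Q = 0.3140 × 96500 = 30300 C
t = 30300 / 0.894 = 33890 s = 565 min

565 min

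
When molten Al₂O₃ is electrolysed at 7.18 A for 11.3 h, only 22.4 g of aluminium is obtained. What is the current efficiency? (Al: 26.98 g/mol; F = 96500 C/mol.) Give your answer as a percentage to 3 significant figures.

82.3%

Q = 7.18 × 40680 = 2.921×10^5 C
n(e⁻) = 2.921×10^5 / 96500 = 3.027 mol
Al³⁺ + 3e⁻ → Al, so theoretical n(Al) = 1.009 mol → 27.22 g
Efficiency = 22.4 / 27.22 = 0.8229 = 82.3%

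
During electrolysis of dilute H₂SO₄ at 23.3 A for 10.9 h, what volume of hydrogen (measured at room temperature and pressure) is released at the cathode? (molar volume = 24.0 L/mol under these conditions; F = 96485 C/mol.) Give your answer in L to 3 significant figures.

114 L

Q = 23.3 A × 39240 s = 9.143×10^5 C
n(e⁻) = Q/F = 9.143×10^5/96485 = 9.476 mol
2H⁺ + 2e⁻ → H₂, so n(H₂) = 9.476 / 2 = 4.738 mol
V = 4.738 × 24.0 = 113.7 L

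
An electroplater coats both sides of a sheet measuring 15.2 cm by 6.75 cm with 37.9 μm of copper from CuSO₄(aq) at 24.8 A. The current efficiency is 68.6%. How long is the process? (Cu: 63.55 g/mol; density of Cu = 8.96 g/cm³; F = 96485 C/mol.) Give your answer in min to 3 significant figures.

20.7 min

Plated area = 2 × 15.2 × 6.75 = 205.2 cm²
Volume = 205.2 × 37.9×10⁻⁴ cm = 0.7777 cm³
m(Cu) = 0.7777 × 8.96 = 6.968 g
n(Cu) = 6.968 / 63.55 = 0.1096 mol; n(e⁻) = 2 × 0.1096 = 0.2192 mol
Q = 0.2192 × 96485 / 0.686 = 30830 C
t = 30830 / 24.8 = 1243 s = 20.7 min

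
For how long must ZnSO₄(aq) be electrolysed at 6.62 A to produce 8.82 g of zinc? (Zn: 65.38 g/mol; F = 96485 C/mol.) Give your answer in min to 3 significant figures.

65.5 min

n(Zn) = 8.82 / 65.38 = 0.1349 mol
Zn²⁺ + 2e⁻ → Zn, so n(e⁻) = 2 × 0.1349 = 0.2698 mol
Q = 0.2698 × 96485 = 26030 C
t = Q / I = 26030 / 6.62 = 3932 s = 65.5 min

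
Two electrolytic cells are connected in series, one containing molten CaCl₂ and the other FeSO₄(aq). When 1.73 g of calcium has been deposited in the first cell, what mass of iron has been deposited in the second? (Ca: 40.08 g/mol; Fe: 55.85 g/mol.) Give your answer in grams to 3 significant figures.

n(Ca) = 1.73 / 40.08 = 0.04316 mol
Ca²⁺ + 2e⁻ → Ca, so n(e⁻) = 2 × 0.04316 = 0.08632 mol
Same current for the same time ⇒ same n(e⁻) = 0.08632 mol in both cells.
Fe²⁺ + 2e⁻ → Fe, so n(Fe) = 0.08632 / 2 = 0.04316 mol
m(Fe) = 0.04316 × 55.85 = 2.41 g

2.41 g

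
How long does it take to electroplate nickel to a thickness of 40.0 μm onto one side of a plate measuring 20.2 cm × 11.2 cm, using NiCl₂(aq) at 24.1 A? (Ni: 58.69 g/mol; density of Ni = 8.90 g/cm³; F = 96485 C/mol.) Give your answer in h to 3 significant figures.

0.305 h

Plated area = 20.2 × 11.2 = 226.2 cm²
Volume = 226.2 × 40.0×10⁻⁴ cm = 0.9048 cm³
m(Ni) = 0.9048 × 8.90 = 8.053 g
n(Ni) = 8.053 / 58.69 = 0.1372 mol; n(e⁻) = 2 × 0.1372 = 0.2744 mol
Q = 0.2744 × 96485 = 26480 C
t = 26480 / 24.1 = 1099 s = 0.305 h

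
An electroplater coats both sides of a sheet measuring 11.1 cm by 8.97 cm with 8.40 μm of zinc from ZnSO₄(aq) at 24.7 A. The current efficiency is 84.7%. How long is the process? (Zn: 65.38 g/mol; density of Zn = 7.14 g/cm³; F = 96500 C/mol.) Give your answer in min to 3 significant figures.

2.81 min

Plated area = 2 × 11.1 × 8.97 = 199.1 cm²
Volume = 199.1 × 8.40×10⁻⁴ cm = 0.1672 cm³
m(Zn) = 0.1672 × 7.14 = 1.194 g
n(Zn) = 1.194 / 65.38 = 0.01826 mol; n(e⁻) = 2 × 0.01826 = 0.03652 mol
Q = 0.03652 × 96500 / 0.847 = 4161 C
t = 4161 / 24.7 = 168.5 s = 2.81 min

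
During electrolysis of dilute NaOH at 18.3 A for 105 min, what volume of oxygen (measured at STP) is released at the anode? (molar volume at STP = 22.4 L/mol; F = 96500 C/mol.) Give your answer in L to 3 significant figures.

Q = It = 18.3 × 6300 = 1.153×10^5 C
n(e⁻) = Q/F = 1.153×10^5/96500 = 1.195 mol
2H₂O → O₂ + 4H⁺ + 4e⁻, so n(O₂) = 1.195 / 4 = 0.2988 mol
V = 0.2988 × 22.4 = 6.693 L

6.69 L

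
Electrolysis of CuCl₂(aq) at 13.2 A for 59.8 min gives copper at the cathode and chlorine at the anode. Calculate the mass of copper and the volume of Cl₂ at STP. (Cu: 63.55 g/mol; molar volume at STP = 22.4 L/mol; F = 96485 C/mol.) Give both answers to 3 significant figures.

Q = 13.2 × 3588 = 47360 C; n(e⁻) = 47360 / 96485 = 0.4909 mol
Cathode: Cu²⁺ + 2e⁻ → Cu → n(Cu) = 0.4909/2 = 0.2455 mol → 15.6 g
Anode: 2Cl⁻ → Cl₂ + 2e⁻ → n(Cl₂) = 0.4909/2 = 0.2455 mol → 5.50 L

15.6 g Cu; 5.50 L Cl₂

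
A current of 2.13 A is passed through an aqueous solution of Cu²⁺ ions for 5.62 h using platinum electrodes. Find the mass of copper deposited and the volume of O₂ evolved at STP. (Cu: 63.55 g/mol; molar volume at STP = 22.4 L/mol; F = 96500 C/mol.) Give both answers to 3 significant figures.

Q = 2.13 × 20232 = 43090 C; n(e⁻) = 43090 / 96500 = 0.4465 mol
Cathode: Cu²⁺ + 2e⁻ → Cu → n(Cu) = 0.4465/2 = 0.2233 mol → 14.2 g
Anode: 2H₂O → O₂ + 4H⁺ + 4e⁻ → n(O₂) = 0.4465/4 = 0.1116 mol → 2.50 L

14.2 g Cu; 2.50 L O₂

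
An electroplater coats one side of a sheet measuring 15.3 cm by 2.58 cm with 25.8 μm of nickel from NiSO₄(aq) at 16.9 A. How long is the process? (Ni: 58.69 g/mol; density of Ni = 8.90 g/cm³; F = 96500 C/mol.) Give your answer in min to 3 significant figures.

Plated area = 15.3 × 2.58 = 39.47 cm²
Volume = 39.47 × 25.8×10⁻⁴ cm = 0.1018 cm³
m(Ni) = 0.1018 × 8.90 = 0.9060 g
n(Ni) = 0.9060 / 58.69 = 0.01544 mol; n(e⁻) = 2 × 0.01544 = 0.03088 mol
Q = 0.03088 × 96500 = 2980 C
t = 2980 / 16.9 = 176.3 s = 2.94 min

2.94 min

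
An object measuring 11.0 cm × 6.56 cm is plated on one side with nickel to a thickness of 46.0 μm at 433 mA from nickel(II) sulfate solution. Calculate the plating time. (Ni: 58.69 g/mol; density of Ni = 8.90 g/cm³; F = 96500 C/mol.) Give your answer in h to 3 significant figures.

6.23 h

Plated area = 11.0 × 6.56 = 72.16 cm²
Volume = 72.16 × 46.0×10⁻⁴ cm = 0.3319 cm³
m(Ni) = 0.3319 × 8.90 = 2.954 g
n(Ni) = 2.954 / 58.69 = 0.05033 mol; n(e⁻) = 2 × 0.05033 = 0.1007 mol
Q = 0.1007 × 96500 = 9718 C
t = 9718 / 0.433 = 22440 s = 6.23 h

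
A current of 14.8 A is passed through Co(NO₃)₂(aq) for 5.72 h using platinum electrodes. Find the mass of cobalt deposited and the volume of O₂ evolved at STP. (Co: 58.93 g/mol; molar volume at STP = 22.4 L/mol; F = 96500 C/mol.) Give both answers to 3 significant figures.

Q = 14.8 × 20592 = 3.048×10^5 C; n(e⁻) = 3.048×10^5 / 96500 = 3.159 mol
Cathode: Co²⁺ + 2e⁻ → Co → n(Co) = 3.159/2 = 1.580 mol → 93.1 g
Anode: 2H₂O → O₂ + 4H⁺ + 4e⁻ → n(O₂) = 3.159/4 = 0.7898 mol → 17.7 L

93.1 g Co; 17.7 L O₂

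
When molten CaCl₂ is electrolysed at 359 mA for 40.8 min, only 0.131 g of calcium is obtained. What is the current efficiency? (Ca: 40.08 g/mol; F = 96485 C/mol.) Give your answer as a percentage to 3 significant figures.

Q = 0.359 × 2448 = 878.8 C
n(e⁻) = 878.8 / 96485 = 0.009108 mol
Ca²⁺ + 2e⁻ → Ca, so theoretical n(Ca) = 0.004554 mol → 0.1825 g
Efficiency = 0.131 / 0.1825 = 0.7178 = 71.8%

71.8%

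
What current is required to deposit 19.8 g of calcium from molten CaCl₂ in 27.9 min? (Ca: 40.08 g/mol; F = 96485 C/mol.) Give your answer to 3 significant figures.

n(Ca) = 19.8 / 40.08 = 0.4940 mol
Ca²⁺ + 2e⁻ → Ca, so n(e⁻) = 2 × 0.4940 = 0.9880 mol
Q = 0.9880 × 96485 = 95330 C
I = Q / t = 95330 / 1674 s = 56.9 A

56.9 A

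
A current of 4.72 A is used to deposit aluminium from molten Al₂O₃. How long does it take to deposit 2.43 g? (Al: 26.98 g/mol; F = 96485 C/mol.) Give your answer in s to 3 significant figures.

5520 s

n(Al) = 2.43 / 26.98 = 0.09007 mol
Al³⁺ + 3e⁻ → Al, so n(e⁻) = 3 × 0.09007 = 0.2702 mol
Q = 0.2702 × 96485 = 26070 C
t = Q / I = 26070 / 4.72 = 5523 s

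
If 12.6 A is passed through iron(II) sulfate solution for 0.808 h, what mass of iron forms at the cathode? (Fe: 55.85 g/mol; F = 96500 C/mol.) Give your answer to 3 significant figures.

10.6 g

Charge passed = 12.6 × 2908.8 = 36650 C
Moles of electrons = 36650 / 96500 = 0.3798 mol
Fe²⁺ + 2e⁻ → Fe, so n(Fe) = 0.3798 / 2 = 0.1899 mol
m = 0.1899 × 55.85 = 10.6 g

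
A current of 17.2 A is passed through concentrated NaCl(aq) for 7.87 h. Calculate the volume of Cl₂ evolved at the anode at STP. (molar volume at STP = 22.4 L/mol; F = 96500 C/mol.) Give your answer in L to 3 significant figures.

Charge passed = 17.2 × 28332 = 4.873×10^5 C
Moles of electrons = 4.873×10^5 / 96500 = 5.050 mol
2Cl⁻ → Cl₂ + 2e⁻, so n(Cl₂) = 5.050 / 2 = 2.525 mol
V = 2.525 × 22.4 = 56.56 L

56.6 L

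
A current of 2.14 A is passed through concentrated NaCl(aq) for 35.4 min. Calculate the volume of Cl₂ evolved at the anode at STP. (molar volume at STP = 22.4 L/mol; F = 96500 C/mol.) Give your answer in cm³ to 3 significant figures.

528 cm³

Q = 2.14 A × 2124 s = 4545 C
Moles of electrons = 4545 / 96500 = 0.04710 mol
2Cl⁻ → Cl₂ + 2e⁻, so n(Cl₂) = 0.04710 / 2 = 0.02355 mol
V = 0.02355 × 22.4 = 0.5275 L
= 528 cm³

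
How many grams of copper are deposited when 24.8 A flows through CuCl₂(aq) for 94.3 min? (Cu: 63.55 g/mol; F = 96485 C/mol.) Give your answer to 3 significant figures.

Q = It = 24.8 × 5658 = 1.403×10^5 C
n(e⁻) = 1.403×10^5 / 96485 = 1.454 mol
Cu²⁺ + 2e⁻ → Cu, so n(Cu) = 1.454 / 2 = 0.7270 mol
m = 0.7270 × 63.55 = 46.2 g

46.2 g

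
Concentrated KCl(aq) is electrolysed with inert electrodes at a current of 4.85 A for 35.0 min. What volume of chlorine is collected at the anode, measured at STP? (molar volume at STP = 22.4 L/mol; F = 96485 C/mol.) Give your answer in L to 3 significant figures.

1.18 L

Charge passed = 4.85 × 2100 = 10190 C
Moles of electrons = 10190 / 96485 = 0.1056 mol
2Cl⁻ → Cl₂ + 2e⁻, so n(Cl₂) = 0.1056 / 2 = 0.05280 mol
V = 0.05280 × 22.4 = 1.183 L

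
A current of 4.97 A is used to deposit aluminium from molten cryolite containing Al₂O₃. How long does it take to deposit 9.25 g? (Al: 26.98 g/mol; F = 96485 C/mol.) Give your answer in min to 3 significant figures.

333 min

n(Al) = 9.25 / 26.98 = 0.3428 mol
Al³⁺ + 3e⁻ → Al, so n(e⁻) = 3 × 0.3428 = 1.028 mol
Q = 1.028 × 96485 = 99190 C
t = Q / I = 99190 / 4.97 = 19960 s = 333 min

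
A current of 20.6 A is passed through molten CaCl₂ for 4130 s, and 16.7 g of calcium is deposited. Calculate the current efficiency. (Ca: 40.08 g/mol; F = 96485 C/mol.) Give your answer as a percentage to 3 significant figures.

94.5%

Q = 20.6 × 4130 = 85080 C
n(e⁻) = 85080 / 96485 = 0.8818 mol
Ca²⁺ + 2e⁻ → Ca, so theoretical n(Ca) = 0.4409 mol → 17.67 g
Efficiency = 16.7 / 17.67 = 0.9451 = 94.5%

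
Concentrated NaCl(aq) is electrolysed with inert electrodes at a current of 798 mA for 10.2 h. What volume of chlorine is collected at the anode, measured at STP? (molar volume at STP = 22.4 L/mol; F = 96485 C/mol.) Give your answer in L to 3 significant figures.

3.40 L

Charge passed = 0.798 × 36720 = 29300 C
n(e⁻) = 29300 / 96485 = 0.3037 mol
2Cl⁻ → Cl₂ + 2e⁻, so n(Cl₂) = 0.3037 / 2 = 0.1519 mol
V = 0.1519 × 22.4 = 3.403 L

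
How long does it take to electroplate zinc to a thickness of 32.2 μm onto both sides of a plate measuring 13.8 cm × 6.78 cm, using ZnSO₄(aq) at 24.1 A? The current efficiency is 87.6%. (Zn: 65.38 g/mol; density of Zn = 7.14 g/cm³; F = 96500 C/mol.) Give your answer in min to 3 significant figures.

Plated area = 2 × 13.8 × 6.78 = 187.1 cm²
Volume = 187.1 × 32.2×10⁻⁴ cm = 0.6025 cm³
m(Zn) = 0.6025 × 7.14 = 4.302 g
n(Zn) = 4.302 / 65.38 = 0.06580 mol; n(e⁻) = 2 × 0.06580 = 0.1316 mol
Q = 0.1316 × 96500 / 0.876 = 14500 C
t = 14500 / 24.1 = 601.7 s = 10.0 min

10.0 min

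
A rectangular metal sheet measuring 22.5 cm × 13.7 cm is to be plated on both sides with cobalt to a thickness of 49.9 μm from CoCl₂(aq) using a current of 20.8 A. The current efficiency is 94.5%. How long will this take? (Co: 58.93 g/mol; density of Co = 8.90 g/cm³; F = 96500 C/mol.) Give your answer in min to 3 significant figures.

76.0 min

Plated area = 2 × 22.5 × 13.7 = 616.5 cm²
Volume = 616.5 × 49.9×10⁻⁴ cm = 3.076 cm³
m(Co) = 3.076 × 8.90 = 27.38 g
n(Co) = 27.38 / 58.93 = 0.4646 mol; n(e⁻) = 2 × 0.4646 = 0.9292 mol
Q = 0.9292 × 96500 / 0.945 = 94890 C
t = 94890 / 20.8 = 4562 s = 76.0 min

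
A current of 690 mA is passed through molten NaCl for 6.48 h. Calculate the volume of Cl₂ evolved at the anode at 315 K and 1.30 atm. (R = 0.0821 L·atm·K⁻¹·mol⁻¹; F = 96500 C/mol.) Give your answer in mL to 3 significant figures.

Q = It = 0.690 × 23328 = 16100 C
n(e⁻) = Q/F = 16100/96500 = 0.1668 mol
2Cl⁻ → Cl₂ + 2e⁻, so n(Cl₂) = 0.1668 / 2 = 0.08340 mol
V = nRT/P = 0.08340 × 0.0821 × 315 / 1.30 = 1.659 L
= 1660 mL

1660 mL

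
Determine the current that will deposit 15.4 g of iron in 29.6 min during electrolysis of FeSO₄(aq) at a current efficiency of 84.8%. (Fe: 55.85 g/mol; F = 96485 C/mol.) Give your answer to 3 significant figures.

35.3 A

n(Fe) = 15.4 / 55.85 = 0.2757 mol
Fe²⁺ + 2e⁻ → Fe, so n(e⁻) = 2 × 0.2757 = 0.5514 mol
Q = 0.5514 × 96485 / 0.848 = 62740 C
I = Q / t = 62740 / 1776 s = 35.3 A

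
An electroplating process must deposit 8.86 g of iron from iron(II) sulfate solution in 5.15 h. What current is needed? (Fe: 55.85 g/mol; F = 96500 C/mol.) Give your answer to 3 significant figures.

1.65 A

n(Fe) = 8.86 / 55.85 = 0.1586 mol
Fe²⁺ + 2e⁻ → Fe, so n(e⁻) = 2 × 0.1586 = 0.3172 mol
Q = 0.3172 × 96500 = 30610 C
I = Q / t = 30610 / 18540 s = 1.65 A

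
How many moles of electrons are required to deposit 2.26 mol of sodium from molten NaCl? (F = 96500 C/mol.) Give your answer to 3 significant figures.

2.26 mol

Na⁺ + e⁻ → Na, so n(e⁻) = 1 × 2.26 = 2.260 mol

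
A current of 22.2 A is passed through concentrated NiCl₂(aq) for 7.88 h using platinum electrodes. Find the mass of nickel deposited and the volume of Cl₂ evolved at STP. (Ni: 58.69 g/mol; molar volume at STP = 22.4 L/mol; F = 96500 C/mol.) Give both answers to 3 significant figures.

192 g Ni; 73.1 L Cl₂

Q = 22.2 × 28368 = 6.298×10^5 C; n(e⁻) = 6.298×10^5 / 96500 = 6.526 mol
Cathode: Ni²⁺ + 2e⁻ → Ni → n(Ni) = 6.526/2 = 3.263 mol → 192 g
Anode: 2Cl⁻ → Cl₂ + 2e⁻ → n(Cl₂) = 6.526/2 = 3.263 mol → 73.1 L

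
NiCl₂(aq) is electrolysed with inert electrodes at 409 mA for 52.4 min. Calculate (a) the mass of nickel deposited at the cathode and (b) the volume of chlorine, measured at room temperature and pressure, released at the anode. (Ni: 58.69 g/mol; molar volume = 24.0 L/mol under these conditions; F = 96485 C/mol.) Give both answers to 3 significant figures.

0.391 g Ni; 0.160 L Cl₂

Q = 0.409 × 3144 = 1286 C; n(e⁻) = 1286 / 96485 = 0.01333 mol
Cathode: Ni²⁺ + 2e⁻ → Ni → n(Ni) = 0.01333/2 = 0.006665 mol → 0.391 g
Anode: 2Cl⁻ → Cl₂ + 2e⁻ → n(Cl₂) = 0.01333/2 = 0.006665 mol → 0.160 L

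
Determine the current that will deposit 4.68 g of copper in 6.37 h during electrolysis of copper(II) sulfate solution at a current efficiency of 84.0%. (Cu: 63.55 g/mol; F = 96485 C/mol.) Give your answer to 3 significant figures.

n(Cu) = 4.68 / 63.55 = 0.07364 mol
Cu²⁺ + 2e⁻ → Cu, so n(e⁻) = 2 × 0.07364 = 0.1473 mol
Q = 0.1473 × 96485 / 0.840 = 16920 C
I = Q / t = 16920 / 22932 s = 0.738 A

0.738 A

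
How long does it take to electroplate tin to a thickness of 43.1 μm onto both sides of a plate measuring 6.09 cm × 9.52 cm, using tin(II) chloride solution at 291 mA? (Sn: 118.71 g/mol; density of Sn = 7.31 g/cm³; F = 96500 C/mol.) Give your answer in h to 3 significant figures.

Plated area = 2 × 6.09 × 9.52 = 116.0 cm²
Volume = 116.0 × 43.1×10⁻⁴ cm = 0.5000 cm³
m(Sn) = 0.5000 × 7.31 = 3.655 g
n(Sn) = 3.655 / 118.71 = 0.03079 mol; n(e⁻) = 2 × 0.03079 = 0.06158 mol
Q = 0.06158 × 96500 = 5942 C
t = 5942 / 0.291 = 20420 s = 5.67 h

5.67 h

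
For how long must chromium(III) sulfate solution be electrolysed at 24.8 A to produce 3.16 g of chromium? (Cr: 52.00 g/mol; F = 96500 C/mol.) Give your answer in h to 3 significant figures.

n(Cr) = 3.16 / 52.00 = 0.06077 mol
Cr³⁺ + 3e⁻ → Cr, so n(e⁻) = 3 × 0.06077 = 0.1823 mol
Q = 0.1823 × 96500 = 17590 C
t = Q / I = 17590 / 24.8 = 709.3 s = 0.197 h

0.197 h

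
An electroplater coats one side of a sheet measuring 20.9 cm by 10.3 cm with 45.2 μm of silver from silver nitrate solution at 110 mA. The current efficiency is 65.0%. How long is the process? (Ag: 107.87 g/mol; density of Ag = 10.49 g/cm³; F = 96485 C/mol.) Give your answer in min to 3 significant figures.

Plated area = 20.9 × 10.3 = 215.3 cm²
Volume = 215.3 × 45.2×10⁻⁴ cm = 0.9732 cm³
m(Ag) = 0.9732 × 10.49 = 10.21 g
n(Ag) = 10.21 / 107.87 = 0.09465 mol; n(e⁻) = 0.09465 mol
Q = 0.09465 × 96485 / 0.650 = 14050 C
t = 14050 / 0.110 = 1.277×10^5 s = 2130 min

2130 min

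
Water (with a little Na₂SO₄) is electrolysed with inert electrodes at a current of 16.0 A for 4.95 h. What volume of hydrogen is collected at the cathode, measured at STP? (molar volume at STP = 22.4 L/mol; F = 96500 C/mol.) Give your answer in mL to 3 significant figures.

Q = It = 16.0 × 17820 = 2.851×10^5 C
n(e⁻) = Q/F = 2.851×10^5/96500 = 2.954 mol
2H⁺ + 2e⁻ → H₂, so n(H₂) = 2.954 / 2 = 1.477 mol
V = 1.477 × 22.4 = 33.08 L
= 33100 mL

33100 mL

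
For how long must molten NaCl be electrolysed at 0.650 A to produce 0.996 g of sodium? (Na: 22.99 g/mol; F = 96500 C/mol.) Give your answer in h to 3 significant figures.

1.79 h

n(Na) = 0.996 / 22.99 = 0.04332 mol
Na⁺ + e⁻ → Na, so n(e⁻) = 0.04332 mol
Q = 0.04332 × 96500 = 4180 C
t = Q / I = 4180 / 0.650 = 6431 s = 1.79 h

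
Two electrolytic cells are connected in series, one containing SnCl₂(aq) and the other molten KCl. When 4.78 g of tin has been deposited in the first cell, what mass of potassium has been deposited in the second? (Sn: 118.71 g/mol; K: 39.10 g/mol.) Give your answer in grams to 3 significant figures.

n(Sn) = 4.78 / 118.71 = 0.04027 mol
Sn²⁺ + 2e⁻ → Sn, so n(e⁻) = 2 × 0.04027 = 0.08054 mol
The cells are in series, so the same charge (and hence the same n(e⁻) = 0.08054 mol) passes through both.
K⁺ + e⁻ → K, so n(K) = 0.08054 mol
m(K) = 0.08054 × 39.10 = 3.15 g

3.15 g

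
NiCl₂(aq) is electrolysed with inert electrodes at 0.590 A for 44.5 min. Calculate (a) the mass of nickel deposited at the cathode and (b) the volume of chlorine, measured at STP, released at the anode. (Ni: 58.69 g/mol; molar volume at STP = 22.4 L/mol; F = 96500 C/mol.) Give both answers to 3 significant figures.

0.479 g Ni; 0.183 L Cl₂

Q = 0.590 × 2670 = 1575 C; n(e⁻) = 1575 / 96500 = 0.01632 mol
Cathode: Ni²⁺ + 2e⁻ → Ni → n(Ni) = 0.01632/2 = 0.008160 mol → 0.479 g
Anode: 2Cl⁻ → Cl₂ + 2e⁻ → n(Cl₂) = 0.01632/2 = 0.008160 mol → 0.183 L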